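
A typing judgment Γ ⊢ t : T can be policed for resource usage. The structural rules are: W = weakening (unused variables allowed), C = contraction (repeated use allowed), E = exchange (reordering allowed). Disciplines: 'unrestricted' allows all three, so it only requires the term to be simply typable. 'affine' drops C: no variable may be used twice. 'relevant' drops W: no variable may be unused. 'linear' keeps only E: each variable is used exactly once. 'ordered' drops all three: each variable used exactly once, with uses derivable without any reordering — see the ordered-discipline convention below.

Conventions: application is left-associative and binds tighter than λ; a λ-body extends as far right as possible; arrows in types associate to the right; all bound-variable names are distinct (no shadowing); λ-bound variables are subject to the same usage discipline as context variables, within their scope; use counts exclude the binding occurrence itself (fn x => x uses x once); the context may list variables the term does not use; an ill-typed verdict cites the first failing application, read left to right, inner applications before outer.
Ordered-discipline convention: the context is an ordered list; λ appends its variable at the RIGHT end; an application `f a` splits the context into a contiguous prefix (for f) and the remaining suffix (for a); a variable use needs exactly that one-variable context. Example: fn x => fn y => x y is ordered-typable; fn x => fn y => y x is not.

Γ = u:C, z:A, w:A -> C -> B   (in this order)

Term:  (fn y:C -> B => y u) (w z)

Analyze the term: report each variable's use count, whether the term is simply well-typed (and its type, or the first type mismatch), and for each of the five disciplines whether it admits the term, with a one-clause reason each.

counts: u: 1, z: 1, w: 1, y (bound): 1
use order (left to right): y, u, w, z
typing: well-typed — term : B
ordered: ✗, no contiguous prefix/suffix split fits y, u, w, z
linear: ✓, exactly-once usage across u, z, w, y
affine: ✓, at most one use each (u, z, w, y)
relevant: ✓, at least one use each (u, z, w, y)
unrestricted: ✓, typability at B is all that's needed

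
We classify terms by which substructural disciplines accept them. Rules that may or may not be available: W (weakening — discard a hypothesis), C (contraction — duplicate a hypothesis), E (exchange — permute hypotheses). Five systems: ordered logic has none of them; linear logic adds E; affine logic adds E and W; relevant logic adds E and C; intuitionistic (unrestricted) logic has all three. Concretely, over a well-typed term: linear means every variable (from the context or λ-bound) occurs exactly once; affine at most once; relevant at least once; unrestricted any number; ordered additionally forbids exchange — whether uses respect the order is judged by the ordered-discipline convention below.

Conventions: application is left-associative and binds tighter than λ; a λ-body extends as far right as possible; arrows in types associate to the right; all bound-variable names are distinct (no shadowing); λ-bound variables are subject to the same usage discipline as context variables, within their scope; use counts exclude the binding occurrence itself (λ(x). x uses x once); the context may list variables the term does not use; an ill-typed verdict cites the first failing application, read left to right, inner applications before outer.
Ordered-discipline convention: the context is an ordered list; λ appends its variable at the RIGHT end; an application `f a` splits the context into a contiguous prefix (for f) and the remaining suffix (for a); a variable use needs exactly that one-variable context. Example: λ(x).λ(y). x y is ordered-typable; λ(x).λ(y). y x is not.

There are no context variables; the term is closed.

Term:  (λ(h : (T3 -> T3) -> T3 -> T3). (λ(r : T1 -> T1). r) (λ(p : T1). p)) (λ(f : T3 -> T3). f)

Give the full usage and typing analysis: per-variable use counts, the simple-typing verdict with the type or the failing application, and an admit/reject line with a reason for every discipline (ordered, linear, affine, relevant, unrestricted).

usage: h (λ-bound) ×0; r (λ-bound) ×1; p (λ-bound) ×1; f (λ-bound) ×1
uses in reading order: r, p, f
typing: ✓ — T1 -> T1
ordered: ✗ — h never used (weakening)
linear: ✗ — h never used (weakening)
affine: ✓ — none of h, r, p, f used more than once
relevant: ✗ — h never used (weakening)
unrestricted: ✓ — simply typable at T1 -> T1; W, C, E all held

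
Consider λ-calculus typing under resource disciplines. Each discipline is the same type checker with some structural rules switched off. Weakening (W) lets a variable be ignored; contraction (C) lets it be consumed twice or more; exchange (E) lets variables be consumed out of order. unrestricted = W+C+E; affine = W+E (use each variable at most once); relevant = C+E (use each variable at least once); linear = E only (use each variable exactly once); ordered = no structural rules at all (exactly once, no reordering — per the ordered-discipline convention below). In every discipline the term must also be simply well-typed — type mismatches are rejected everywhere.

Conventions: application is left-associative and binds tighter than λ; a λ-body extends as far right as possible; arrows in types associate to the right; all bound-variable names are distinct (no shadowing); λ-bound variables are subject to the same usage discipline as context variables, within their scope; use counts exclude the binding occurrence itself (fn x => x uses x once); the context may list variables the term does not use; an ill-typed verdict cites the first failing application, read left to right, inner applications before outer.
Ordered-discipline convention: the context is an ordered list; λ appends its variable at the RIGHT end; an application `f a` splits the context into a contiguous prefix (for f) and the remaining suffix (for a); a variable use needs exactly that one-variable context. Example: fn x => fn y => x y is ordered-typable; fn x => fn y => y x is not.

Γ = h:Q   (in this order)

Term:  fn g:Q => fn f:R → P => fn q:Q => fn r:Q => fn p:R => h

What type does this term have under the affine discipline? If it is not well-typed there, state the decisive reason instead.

term : Q → (R → P) → Q → Q → R → Q
variable uses: h=1, g (λ-bound)=0, f (λ-bound)=0, q (λ-bound)=0, r (λ-bound)=0, p (λ-bound)=0
left-to-right use order: h
typing: ✓ — Q → (R → P) → Q → Q → R → Q
across the five disciplines: ordered ✗; linear ✗; affine ✓; relevant ✗; unrestricted ✓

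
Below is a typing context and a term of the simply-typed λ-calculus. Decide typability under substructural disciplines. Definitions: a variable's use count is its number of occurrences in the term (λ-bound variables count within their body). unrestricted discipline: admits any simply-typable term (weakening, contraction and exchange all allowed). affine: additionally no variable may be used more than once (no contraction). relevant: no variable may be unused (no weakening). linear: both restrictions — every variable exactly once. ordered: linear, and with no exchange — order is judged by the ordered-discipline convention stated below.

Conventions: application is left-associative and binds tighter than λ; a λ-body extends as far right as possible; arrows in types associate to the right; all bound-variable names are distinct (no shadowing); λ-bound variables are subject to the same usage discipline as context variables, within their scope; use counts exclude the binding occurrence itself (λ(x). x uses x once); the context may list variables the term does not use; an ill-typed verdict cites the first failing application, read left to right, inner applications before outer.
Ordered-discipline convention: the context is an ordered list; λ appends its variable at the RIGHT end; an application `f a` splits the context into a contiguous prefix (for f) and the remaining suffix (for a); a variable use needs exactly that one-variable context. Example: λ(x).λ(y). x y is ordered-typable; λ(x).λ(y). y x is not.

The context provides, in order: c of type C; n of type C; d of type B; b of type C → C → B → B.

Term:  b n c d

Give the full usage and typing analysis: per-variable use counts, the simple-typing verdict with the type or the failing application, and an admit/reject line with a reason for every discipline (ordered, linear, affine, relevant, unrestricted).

usage: c: 1; n: 1; d: 1; b: 1
left-to-right use order: b, n, c, d
typing: well-typed at B
ordered: ✗, needs exchange: uses follow b, n, c, d
linear: ✓, c, n, d, b: one use apiece
affine: ✓, none of c, n, d, b used more than once
relevant: ✓, every one of c, n, d, b appears
unrestricted: ✓, well-typed at B; no restrictions here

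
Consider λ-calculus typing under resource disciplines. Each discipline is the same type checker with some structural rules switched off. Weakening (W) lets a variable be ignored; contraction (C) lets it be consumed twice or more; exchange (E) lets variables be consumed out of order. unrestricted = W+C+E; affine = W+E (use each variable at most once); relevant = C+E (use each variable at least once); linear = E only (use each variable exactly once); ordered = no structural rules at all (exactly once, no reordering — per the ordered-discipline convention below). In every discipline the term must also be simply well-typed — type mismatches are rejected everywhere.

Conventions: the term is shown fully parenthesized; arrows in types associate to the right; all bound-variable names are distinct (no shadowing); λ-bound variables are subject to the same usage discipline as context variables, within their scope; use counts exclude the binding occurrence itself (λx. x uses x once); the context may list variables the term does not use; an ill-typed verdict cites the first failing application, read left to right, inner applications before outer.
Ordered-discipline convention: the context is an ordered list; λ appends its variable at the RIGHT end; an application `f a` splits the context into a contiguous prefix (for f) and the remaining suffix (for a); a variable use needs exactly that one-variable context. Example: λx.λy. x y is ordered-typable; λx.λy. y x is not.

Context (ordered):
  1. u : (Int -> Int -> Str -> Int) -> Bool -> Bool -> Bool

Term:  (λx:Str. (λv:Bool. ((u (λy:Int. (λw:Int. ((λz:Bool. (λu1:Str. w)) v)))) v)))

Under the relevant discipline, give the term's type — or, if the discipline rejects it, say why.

not well-typed under relevant — x, y, z, u1 left unused
use counts: u: 1×, x (bound): 0×, v (bound): 2×, y (bound): 0×, w (bound): 1×, z (bound): 0×, u1 (bound): 0×
left-to-right use order: u, w, v, v
typing: ✓ — Str -> Bool -> Bool -> Bool
all disciplines: ordered ✗ | linear ✗ | affine ✗ | relevant ✗ | unrestricted ✓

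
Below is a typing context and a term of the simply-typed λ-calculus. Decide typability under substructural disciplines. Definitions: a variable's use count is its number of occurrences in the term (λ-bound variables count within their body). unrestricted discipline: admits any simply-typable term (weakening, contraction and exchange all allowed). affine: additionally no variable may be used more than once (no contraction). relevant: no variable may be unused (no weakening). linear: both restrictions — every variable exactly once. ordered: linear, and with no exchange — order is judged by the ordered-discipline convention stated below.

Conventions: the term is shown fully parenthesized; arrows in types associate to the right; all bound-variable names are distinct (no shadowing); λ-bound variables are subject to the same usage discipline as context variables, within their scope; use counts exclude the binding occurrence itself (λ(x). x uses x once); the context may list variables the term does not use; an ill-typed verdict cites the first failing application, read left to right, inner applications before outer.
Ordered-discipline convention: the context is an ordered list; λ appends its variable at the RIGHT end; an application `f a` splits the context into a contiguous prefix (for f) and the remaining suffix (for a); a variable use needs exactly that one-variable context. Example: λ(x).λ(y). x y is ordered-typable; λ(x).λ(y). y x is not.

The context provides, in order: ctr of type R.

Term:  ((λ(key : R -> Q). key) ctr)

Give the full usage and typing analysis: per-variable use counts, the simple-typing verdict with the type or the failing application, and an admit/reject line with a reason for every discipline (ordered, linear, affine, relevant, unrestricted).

counts: ctr: 1×; key (λ-bound): 1×
uses in reading order: key, ctr
typing: ill-typed: an application expects R -> Q but receives R
ordered: ✗, not simply typable
linear: ✗, fails simple typing
affine: ✗, a type mismatch blocks all five
relevant: ✗, the type mismatch rejects it
unrestricted: ✗, not simply typable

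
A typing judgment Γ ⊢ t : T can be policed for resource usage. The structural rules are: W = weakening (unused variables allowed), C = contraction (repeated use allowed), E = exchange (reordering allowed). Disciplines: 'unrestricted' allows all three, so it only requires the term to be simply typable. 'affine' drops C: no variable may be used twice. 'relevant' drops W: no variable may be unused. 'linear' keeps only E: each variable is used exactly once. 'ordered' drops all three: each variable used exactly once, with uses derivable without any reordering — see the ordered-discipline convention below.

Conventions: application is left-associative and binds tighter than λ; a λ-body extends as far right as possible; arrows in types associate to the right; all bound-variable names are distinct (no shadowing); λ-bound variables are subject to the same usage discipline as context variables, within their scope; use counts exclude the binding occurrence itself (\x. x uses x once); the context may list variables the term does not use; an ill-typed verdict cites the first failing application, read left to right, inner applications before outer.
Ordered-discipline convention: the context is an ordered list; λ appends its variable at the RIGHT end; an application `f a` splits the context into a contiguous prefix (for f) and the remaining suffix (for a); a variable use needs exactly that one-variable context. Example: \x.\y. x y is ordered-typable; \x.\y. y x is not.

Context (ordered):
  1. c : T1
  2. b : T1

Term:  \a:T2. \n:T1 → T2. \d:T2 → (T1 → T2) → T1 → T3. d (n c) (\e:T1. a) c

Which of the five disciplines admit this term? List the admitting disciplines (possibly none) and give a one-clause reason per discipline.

admitted by: unrestricted
usage: c: 2×, b: 0×, a (bound): 1×, n (bound): 1×, d (bound): 1×, e (bound): 0×
order of uses: d, n, c, a, c
typing: well-typed — term : T2 → (T1 → T2) → (T2 → (T1 → T2) → T1 → T3) → T3
ordered: ✗, needs contraction — c ×2; b, e never used (weakening)
linear: ✗, needs contraction — c ×2; b, e never used (weakening)
affine: ✗, needs contraction — c ×2
relevant: ✗, b, e never used (weakening)
unrestricted: ✓, typability at T2 → (T1 → T2) → (T2 → (T1 → T2) → T1 → T3) → T3 is all that's needed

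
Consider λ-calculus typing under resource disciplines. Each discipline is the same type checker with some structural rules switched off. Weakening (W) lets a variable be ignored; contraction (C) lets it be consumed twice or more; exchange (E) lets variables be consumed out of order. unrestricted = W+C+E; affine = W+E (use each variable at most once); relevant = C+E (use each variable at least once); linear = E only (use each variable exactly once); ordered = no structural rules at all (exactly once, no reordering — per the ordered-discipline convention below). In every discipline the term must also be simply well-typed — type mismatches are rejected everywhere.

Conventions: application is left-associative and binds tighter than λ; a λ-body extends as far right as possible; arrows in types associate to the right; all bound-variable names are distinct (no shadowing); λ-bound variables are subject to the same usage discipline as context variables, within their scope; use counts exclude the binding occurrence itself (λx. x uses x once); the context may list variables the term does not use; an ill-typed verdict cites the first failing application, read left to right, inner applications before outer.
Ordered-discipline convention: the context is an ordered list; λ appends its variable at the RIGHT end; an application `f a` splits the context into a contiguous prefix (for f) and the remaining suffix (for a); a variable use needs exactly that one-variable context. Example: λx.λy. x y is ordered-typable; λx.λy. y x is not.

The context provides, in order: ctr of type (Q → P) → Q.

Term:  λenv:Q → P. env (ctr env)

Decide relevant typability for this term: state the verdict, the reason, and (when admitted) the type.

yes — at least one use each (ctr, env); term : (Q → P) → P
counts: ctr=1; env (bound)=2
uses in reading order: env, ctr, env
typing: ✓ — (Q → P) → P
all disciplines: ordered ✗ · linear ✗ · affine ✗ · relevant ✓ · unrestricted ✓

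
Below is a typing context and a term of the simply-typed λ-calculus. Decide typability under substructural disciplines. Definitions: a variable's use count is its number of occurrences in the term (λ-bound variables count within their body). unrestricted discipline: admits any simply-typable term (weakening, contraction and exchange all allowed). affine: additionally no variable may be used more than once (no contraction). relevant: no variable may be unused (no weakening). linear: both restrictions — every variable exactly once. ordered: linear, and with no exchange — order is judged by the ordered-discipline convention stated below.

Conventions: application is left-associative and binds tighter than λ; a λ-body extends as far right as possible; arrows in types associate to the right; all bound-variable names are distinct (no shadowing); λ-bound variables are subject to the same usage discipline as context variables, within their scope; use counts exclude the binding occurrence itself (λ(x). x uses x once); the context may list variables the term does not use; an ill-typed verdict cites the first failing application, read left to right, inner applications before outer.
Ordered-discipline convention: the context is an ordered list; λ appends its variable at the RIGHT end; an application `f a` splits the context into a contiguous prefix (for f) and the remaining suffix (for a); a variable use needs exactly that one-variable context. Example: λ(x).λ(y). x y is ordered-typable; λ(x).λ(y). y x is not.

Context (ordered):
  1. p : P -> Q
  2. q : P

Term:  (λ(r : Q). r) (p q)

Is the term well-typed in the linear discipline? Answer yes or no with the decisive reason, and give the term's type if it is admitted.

yes — single use per variable (p, q, r); term : Q
usage: p ×1; q ×1; r [bound] ×1
order of uses: r, p, q
typing: ✓ — Q
across the five disciplines: ordered ✓; linear ✓; affine ✓; relevant ✓; unrestricted ✓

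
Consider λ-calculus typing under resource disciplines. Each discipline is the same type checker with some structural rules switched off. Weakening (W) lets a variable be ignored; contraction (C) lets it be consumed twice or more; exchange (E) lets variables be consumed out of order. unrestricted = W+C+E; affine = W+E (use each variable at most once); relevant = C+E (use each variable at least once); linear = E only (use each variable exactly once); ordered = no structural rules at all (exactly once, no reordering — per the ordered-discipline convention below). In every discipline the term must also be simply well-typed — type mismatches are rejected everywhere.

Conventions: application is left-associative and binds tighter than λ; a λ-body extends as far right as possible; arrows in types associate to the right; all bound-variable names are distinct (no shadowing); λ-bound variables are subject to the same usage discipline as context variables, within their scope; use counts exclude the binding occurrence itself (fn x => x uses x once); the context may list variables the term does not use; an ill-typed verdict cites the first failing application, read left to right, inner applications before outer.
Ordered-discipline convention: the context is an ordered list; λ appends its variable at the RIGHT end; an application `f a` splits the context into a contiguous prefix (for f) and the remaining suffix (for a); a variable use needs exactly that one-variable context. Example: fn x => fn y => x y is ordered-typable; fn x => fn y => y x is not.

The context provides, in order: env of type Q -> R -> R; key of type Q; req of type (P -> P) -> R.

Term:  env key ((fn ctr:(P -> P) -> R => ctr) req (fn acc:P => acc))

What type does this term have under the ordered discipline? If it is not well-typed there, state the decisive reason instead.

term : R
variable uses: env=1; key=1; req=1; ctr (λ-bound)=1; acc (λ-bound)=1
left-to-right use order: env, key, ctr, req, acc
typing: the term checks, with type R
across the five disciplines: ordered ✓, linear ✓, affine ✓, relevant ✓, unrestricted ✓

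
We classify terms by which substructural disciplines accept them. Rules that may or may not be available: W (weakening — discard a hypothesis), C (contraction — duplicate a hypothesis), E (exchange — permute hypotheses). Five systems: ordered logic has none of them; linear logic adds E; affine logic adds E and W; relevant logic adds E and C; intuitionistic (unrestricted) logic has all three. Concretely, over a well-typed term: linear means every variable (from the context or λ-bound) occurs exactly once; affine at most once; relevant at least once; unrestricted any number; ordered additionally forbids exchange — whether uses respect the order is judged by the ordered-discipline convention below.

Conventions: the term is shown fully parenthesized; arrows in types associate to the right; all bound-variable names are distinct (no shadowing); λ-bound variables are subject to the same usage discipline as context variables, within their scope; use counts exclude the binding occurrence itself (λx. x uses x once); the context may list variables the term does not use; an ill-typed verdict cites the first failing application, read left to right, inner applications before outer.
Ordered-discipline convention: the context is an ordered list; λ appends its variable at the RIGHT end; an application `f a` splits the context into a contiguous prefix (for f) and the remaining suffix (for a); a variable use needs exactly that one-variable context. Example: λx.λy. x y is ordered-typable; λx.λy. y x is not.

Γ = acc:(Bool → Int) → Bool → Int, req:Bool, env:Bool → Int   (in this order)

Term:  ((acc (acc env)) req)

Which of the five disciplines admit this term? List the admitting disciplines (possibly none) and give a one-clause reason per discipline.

accepted by: relevant, unrestricted
usage: acc ×2, req ×1, env ×1
uses in reading order: acc, acc, env, req
typing: ✓ — Int
ordered: ✗ — needs contraction — acc ×2
linear: ✗ — needs contraction — acc ×2
affine: ✗ — needs contraction — acc ×2
relevant: ✓ — none of acc, req, env goes unused
unrestricted: ✓ — typability at Int is all that's needed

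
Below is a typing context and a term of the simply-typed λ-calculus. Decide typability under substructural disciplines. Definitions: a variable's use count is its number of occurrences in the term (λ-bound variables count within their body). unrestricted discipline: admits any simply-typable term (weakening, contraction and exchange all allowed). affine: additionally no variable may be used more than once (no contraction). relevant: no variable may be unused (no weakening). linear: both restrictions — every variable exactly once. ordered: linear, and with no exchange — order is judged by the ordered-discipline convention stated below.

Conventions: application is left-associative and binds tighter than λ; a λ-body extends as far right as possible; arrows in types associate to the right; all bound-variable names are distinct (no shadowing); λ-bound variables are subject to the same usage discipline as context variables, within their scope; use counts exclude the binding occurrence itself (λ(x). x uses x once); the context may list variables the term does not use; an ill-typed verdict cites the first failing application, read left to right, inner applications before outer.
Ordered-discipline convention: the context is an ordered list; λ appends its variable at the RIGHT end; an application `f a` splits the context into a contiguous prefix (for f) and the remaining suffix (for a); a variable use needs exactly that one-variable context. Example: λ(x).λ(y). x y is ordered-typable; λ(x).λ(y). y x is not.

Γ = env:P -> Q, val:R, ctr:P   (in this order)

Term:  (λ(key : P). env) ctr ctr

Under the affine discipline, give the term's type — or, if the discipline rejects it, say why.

not well-typed under affine — repeated use of ctr ×2
usage: env: 1; val: 0; ctr: 2; key [bound]: 0
left-to-right use order: env, ctr, ctr
typing: well-typed — term : Q
across the five disciplines: ordered ✗, linear ✗, affine ✗, relevant ✗, unrestricted ✓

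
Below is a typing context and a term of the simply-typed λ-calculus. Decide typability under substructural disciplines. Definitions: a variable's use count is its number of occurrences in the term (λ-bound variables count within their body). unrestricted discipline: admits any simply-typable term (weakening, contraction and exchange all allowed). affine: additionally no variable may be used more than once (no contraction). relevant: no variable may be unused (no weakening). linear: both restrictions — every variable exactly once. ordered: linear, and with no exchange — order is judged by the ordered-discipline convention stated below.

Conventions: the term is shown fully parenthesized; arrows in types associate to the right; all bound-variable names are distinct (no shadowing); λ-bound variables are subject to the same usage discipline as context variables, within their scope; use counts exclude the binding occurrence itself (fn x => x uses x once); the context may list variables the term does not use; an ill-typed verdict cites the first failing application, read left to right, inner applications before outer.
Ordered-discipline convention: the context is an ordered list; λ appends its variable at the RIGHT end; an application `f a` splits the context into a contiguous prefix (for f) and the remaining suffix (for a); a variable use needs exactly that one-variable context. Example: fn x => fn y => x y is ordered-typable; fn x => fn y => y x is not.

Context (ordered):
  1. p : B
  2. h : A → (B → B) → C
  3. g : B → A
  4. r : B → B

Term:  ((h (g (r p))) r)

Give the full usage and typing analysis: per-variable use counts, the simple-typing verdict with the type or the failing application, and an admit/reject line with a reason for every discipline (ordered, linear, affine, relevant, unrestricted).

variable uses: p=1, h=1, g=1, r=2
order of uses: h, g, r, p, r
typing: well-typed at C
ordered ✗ (r ×2 used more than once (contraction))
linear ✗ (r ×2 used more than once (contraction))
affine ✗ (r ×2 used more than once (contraction))
relevant ✓ (at least one use each (p, h, g, r))
unrestricted ✓ (typability at C is all that's needed)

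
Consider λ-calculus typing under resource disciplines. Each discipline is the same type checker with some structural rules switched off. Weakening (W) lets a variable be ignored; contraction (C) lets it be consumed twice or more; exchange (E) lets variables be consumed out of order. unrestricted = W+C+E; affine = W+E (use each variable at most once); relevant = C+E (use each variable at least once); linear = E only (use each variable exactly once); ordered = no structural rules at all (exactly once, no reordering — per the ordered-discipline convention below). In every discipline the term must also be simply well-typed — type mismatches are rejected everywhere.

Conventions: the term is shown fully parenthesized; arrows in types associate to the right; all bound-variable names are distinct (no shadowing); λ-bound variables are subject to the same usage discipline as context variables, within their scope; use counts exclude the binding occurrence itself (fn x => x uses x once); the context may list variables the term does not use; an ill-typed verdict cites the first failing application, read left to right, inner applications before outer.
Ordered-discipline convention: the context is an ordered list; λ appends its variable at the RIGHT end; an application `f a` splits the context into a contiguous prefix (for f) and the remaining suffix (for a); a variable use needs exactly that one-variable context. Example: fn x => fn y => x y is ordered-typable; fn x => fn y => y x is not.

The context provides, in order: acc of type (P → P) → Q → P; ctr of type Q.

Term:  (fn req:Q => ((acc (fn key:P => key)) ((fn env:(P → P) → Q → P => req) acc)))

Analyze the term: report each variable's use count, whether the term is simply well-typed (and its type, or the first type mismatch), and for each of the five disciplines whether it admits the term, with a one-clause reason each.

variable uses: acc: 2, ctr: 0, req [bound]: 1, key [bound]: 1, env [bound]: 0
left-to-right use order: acc, key, req, acc
typing: well-typed at Q → P
ordered: ✗, repeated use of acc ×2; ctr, env never used (weakening)
linear: ✗, repeated use of acc ×2; ctr, env never used (weakening)
affine: ✗, repeated use of acc ×2
relevant: ✗, ctr, env never used (weakening)
unrestricted: ✓, type-checks (Q → P) and nothing is barred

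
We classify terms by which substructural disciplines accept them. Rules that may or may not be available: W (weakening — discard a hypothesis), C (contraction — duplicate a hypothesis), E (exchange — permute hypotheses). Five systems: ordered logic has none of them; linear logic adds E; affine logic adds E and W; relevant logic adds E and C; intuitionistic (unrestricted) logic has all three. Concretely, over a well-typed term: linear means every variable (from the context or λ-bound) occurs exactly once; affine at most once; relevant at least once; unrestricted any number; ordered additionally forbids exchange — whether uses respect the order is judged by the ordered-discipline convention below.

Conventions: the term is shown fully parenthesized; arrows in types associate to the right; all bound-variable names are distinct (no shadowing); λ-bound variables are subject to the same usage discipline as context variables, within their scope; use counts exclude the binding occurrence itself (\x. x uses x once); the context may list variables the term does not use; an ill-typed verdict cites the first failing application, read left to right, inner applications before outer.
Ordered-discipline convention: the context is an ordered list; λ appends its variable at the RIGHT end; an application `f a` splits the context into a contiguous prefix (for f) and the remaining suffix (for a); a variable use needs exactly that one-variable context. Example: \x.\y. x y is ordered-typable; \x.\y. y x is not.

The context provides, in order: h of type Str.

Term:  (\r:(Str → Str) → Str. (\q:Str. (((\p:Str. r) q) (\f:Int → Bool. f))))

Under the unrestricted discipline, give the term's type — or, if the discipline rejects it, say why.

not well-typed under unrestricted — not simply typable
counts: h: 0×; r [bound]: 1×; q [bound]: 1×; p [bound]: 0×; f [bound]: 1×
uses in reading order: r, q, f
typing: ill-typed: an argument (Int → Bool) → Int → Bool mismatches the expected Str → Str
across the five disciplines: ordered ✗ · linear ✗ · affine ✗ · relevant ✗ · unrestricted ✗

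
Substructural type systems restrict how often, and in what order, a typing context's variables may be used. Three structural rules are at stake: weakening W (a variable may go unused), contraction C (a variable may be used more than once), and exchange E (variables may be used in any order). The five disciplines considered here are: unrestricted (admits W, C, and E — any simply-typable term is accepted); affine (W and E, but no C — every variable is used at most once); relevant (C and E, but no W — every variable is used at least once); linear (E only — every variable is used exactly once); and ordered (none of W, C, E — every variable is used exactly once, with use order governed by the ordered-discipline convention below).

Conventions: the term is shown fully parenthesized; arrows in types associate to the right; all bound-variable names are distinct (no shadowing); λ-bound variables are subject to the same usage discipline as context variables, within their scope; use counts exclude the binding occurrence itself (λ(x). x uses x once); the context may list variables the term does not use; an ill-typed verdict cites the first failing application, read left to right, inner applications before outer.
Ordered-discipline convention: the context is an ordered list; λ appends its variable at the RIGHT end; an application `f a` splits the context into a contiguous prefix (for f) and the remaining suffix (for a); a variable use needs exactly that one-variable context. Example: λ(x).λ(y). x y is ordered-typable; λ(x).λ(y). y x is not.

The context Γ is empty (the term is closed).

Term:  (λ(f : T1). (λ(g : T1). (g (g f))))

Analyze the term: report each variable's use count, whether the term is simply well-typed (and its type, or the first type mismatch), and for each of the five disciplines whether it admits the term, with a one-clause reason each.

usage: f (bound) ×1; g (bound) ×2
order of uses: g, g, f
typing: ill-typed: can't apply a value of type T1
ordered ✗ (not simply typable)
linear ✗ (fails simple typing)
affine ✗ (a type mismatch blocks all five)
relevant ✗ (the type mismatch rejects it)
unrestricted ✗ (not simply typable)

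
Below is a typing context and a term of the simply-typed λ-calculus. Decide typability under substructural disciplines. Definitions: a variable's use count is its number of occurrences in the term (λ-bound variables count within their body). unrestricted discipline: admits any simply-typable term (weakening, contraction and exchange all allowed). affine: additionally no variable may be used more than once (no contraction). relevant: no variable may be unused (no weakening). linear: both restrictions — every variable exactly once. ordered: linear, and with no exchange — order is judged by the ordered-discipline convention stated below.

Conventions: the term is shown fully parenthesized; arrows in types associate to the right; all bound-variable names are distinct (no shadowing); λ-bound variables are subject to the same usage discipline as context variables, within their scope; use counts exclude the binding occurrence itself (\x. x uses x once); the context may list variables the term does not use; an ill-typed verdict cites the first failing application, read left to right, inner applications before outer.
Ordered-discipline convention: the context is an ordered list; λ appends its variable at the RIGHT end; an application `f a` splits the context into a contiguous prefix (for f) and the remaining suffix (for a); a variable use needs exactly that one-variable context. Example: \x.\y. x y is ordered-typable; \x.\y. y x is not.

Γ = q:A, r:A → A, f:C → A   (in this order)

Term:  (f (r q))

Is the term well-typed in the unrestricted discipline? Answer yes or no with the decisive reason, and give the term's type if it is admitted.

no — the type mismatch rejects it
variable uses: q=1, r=1, f=1
use order (left to right): f, r, q
typing: ill-typed: argument of type A where C is required
per-discipline verdicts: ordered ✗ | linear ✗ | affine ✗ | relevant ✗ | unrestricted ✗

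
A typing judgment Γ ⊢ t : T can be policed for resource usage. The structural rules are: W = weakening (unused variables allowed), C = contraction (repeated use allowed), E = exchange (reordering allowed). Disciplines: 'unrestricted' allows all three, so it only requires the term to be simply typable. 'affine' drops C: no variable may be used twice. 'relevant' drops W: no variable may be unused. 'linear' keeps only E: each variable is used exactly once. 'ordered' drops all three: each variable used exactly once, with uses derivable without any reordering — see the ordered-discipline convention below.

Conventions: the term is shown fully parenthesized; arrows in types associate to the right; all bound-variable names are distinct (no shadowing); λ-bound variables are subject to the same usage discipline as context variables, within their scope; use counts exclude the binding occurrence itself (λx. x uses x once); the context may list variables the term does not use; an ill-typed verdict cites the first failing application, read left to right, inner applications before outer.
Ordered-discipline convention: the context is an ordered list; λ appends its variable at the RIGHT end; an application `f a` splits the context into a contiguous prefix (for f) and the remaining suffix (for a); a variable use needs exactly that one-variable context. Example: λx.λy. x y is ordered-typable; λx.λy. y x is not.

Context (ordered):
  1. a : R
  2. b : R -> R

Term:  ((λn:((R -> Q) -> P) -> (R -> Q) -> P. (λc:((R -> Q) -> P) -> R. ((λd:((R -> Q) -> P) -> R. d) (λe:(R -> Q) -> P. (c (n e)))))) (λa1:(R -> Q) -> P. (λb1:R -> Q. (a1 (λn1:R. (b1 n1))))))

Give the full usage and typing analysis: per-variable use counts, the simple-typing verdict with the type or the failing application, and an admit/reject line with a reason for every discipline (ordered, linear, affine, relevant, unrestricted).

usage: a ×0, b ×0, n [bound] ×1, c [bound] ×1, d [bound] ×1, e [bound] ×1, a1 [bound] ×1, b1 [bound] ×1, n1 [bound] ×1
uses in reading order: d, c, n, e, a1, b1, n1
typing: well-typed at (((R -> Q) -> P) -> R) -> ((R -> Q) -> P) -> R
ordered ✗ (needs weakening: a, b unused)
linear ✗ (needs weakening: a, b unused)
affine ✓ (a, b, n, c, d, e, a1, b1, n1: no repeats, contraction unneeded)
relevant ✗ (needs weakening: a, b unused)
unrestricted ✓ (simply typable at (((R -> Q) -> P) -> R) -> ((R -> Q) -> P) -> R; W, C, E all held)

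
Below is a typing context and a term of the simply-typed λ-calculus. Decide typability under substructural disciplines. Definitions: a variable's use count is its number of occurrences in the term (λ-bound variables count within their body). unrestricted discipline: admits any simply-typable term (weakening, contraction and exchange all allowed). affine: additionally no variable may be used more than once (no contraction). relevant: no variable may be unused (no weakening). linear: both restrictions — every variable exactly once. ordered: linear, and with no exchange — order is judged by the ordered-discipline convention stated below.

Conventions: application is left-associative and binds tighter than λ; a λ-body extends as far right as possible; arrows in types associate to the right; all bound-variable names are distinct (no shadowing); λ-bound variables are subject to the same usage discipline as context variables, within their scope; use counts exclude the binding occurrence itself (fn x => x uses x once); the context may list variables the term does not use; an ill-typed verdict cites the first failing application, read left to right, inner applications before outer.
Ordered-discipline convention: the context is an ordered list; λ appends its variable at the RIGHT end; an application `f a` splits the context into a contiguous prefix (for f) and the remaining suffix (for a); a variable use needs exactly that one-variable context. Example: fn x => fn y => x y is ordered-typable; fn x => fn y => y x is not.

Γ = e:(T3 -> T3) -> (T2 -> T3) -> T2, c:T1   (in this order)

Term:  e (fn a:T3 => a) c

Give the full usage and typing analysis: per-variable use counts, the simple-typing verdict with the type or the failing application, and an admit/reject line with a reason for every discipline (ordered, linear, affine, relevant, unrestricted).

counts: e=1, c=1, a (bound)=1
use order (left to right): e, a, c
typing: ill-typed: argument of type T1 where T2 -> T3 is required
ordered: ✗ — not simply typable
linear: ✗ — fails simple typing
affine: ✗ — a type mismatch blocks all five
relevant: ✗ — the type mismatch rejects it
unrestricted: ✗ — not simply typable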